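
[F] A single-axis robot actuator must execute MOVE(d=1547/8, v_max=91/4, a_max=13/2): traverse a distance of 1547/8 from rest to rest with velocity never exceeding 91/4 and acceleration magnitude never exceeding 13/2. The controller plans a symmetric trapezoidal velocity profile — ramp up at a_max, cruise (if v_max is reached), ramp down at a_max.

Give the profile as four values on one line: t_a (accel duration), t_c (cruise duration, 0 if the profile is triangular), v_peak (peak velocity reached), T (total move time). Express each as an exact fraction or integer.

vₘ²/aₘ = (91/4)²/(13/2) = 637/8
1547/8 ≥ 637/8 so v_max reached
t_a = (91/4)/(13/2) = 7/2; v_peak = 91/4
d_cruise = 1547/8 − 637/8 = 455/4; t_c = (455/4)/(91/4) = 5
T = 2·7/2 + 5 = 12

t_a=7/2 t_c=5 v_peak=91/4 T=12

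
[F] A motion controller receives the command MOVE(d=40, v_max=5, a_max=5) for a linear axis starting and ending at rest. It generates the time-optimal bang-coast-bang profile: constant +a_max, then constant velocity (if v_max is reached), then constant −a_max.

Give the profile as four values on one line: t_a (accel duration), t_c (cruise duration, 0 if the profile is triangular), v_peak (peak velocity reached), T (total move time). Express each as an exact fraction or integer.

t_a=1 t_c=7 v_peak=5 T=9

(v_max)²/a_max = 5²/5 = 5
40 ≥ 5 → trapezoidal
t_a = 5/5 = 1; v_peak = 5
d_cruise = 40 − 5 = 35; t_c = 35/5 = 7
T = 2·1 + 7 = 9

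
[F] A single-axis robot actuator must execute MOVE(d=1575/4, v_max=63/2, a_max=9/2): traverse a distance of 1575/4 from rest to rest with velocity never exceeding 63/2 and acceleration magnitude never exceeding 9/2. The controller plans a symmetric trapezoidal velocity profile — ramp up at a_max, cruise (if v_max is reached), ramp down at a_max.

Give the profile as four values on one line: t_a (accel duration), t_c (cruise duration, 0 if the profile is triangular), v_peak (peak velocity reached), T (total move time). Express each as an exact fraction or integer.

(v_max)²/a_max = (63/2)²/(9/2) = 441/2
1575/4 ≥ 441/2 → trapezoidal
t_a = (63/2)/(9/2) = 7; v_peak = 63/2
d_cruise = 1575/4 − 441/2 = 693/4; t_c = (693/4)/(63/2) = 11/2
T = 2·7 + 11/2 = 39/2

t_a=7 t_c=11/2 v_peak=63/2 T=39/2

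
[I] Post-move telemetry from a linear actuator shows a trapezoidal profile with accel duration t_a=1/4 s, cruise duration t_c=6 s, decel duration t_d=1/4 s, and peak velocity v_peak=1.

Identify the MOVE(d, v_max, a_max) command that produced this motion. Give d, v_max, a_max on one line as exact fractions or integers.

d=25/4 v_max=1 a_max=4

a_max = 1/(1/4) = 4
d_a = ½·1·1/4 = 1/8; d_c = 1·6 = 6
d = 2·1/8 + 6 = 25/4
t_c = 6 > 0 so v_max = 1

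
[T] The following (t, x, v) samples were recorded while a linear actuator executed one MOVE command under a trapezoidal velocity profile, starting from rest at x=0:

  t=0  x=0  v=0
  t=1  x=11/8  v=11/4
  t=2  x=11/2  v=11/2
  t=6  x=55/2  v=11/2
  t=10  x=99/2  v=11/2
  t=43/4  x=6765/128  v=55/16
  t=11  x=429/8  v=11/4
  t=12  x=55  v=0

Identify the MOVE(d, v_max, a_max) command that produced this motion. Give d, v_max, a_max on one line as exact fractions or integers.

final state: t=12, x=55, v=0 → d = 55
a_max = (11/4−0)/(1−0) = 11/4
max v = 11/2 over t∈[2,10] → v_max = 11/2
check: 11/2·(2+8) = 55 ✓

d=55 v_max=11/2 a_max=11/4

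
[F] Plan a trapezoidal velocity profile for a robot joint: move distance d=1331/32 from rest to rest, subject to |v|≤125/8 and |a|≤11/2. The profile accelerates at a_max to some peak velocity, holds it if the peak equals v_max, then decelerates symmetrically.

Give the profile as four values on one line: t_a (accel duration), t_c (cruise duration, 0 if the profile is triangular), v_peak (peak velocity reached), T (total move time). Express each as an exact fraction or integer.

v_max²/a_max = (125/8)²/(11/2) = 15625/352
1331/32 < 15625/352 → triangular
v_peak = √(1331/32·11/2) = √(14641/64) = 121/8
t_a = (121/8)/(11/2) = 11/4; t_c = 0
T = 2·11/4 = 11/2

t_a=11/4 t_c=0 v_peak=121/8 T=11/2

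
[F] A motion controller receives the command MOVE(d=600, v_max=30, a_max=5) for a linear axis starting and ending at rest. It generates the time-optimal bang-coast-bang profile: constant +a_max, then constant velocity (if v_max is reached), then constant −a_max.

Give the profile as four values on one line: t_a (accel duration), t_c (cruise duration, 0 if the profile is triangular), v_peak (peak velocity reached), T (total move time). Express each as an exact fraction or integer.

t_a=6 t_c=14 v_peak=30 T=26

vₘ²/aₘ = 30²/5 = 180
600 ≥ 180 so v_max reached
t_a = 30/5 = 6; v_peak = 30
d_cruise = 600 − 180 = 420; t_c = 420/30 = 14
T = 2·6 + 14 = 26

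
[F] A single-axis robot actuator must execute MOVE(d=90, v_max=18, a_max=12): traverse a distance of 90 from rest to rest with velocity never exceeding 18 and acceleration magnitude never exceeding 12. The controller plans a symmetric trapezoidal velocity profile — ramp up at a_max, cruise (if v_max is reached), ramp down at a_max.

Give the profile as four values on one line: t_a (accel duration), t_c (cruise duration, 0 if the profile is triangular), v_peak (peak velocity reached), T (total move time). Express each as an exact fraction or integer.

t_a=3/2 t_c=7/2 v_peak=18 T=13/2

vₘ²/aₘ = 18²/12 = 27
90 ≥ 27 → trapezoidal
t_a = 18/12 = 3/2; v_peak = 18
d_cruise = 90 − 27 = 63; t_c = 63/18 = 7/2
T = 2·3/2 + 7/2 = 13/2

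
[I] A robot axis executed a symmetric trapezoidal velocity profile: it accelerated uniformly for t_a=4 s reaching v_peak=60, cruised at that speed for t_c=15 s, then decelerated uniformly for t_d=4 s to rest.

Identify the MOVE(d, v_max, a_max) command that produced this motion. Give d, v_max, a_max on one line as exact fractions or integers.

d=1140 v_max=60 a_max=15

a_max = 60/4 = 15
d_a = ½·60·4 = 120; d_c = 60·15 = 900
d = 2·120 + 900 = 1140
t_c = 15 > 0 ⇒ limit active, v_max = 60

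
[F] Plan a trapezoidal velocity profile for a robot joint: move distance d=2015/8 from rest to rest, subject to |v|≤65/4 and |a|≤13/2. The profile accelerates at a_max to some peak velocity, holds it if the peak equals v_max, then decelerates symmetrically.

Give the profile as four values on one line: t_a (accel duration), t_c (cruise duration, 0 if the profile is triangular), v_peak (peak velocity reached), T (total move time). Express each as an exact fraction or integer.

t_a=5/2 t_c=13 v_peak=65/4 T=18

(v_max)²/a_max = (65/4)²/(13/2) = 325/8
2015/8 ≥ 325/8 → trapezoidal
t_a = (65/4)/(13/2) = 5/2; v_peak = 65/4
d_cruise = 2015/8 − 325/8 = 845/4; t_c = (845/4)/(65/4) = 13
T = 2·5/2 + 13 = 18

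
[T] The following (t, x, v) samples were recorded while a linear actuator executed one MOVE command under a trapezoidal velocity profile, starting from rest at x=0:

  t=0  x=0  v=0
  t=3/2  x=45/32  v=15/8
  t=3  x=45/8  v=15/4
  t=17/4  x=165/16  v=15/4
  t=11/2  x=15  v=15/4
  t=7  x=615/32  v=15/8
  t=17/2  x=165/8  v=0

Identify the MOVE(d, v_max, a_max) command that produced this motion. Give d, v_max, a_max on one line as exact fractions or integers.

d=165/8 v_max=15/4 a_max=5/4

final state: t=17/2, x=165/8, v=0 → d = 165/8
a_max = (15/8−0)/(3/2−0) = 5/4
max v = 15/4 over t∈[3,11/2] → v_max = 15/4
check: 15/4·(3+5/2) = 165/8 ✓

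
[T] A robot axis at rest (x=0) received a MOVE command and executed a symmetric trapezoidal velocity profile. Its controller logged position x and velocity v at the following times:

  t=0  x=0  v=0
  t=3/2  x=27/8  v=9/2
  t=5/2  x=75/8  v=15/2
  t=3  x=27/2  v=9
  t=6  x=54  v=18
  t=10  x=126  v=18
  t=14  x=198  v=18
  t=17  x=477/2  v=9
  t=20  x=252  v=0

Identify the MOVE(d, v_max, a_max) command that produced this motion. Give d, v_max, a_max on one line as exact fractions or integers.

final state: t=20, x=252, v=0 → d = 252
a_max = (9/2−0)/(3/2−0) = 3
max v = 18 over t∈[6,14] → v_max = 18
check: 18·(6+8) = 252 ✓

d=252 v_max=18 a_max=3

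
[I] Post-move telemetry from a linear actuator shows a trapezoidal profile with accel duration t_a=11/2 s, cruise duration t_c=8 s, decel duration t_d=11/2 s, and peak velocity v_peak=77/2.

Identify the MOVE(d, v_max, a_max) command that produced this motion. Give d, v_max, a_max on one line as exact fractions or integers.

a_max = (77/2)/(11/2) = 7
d_a = ½·77/2·11/2 = 847/8; d_c = 77/2·8 = 308
d = 2·847/8 + 308 = 2079/4
t_c = 8 > 0 → v_max = v_peak = 77/2

d=2079/4 v_max=77/2 a_max=7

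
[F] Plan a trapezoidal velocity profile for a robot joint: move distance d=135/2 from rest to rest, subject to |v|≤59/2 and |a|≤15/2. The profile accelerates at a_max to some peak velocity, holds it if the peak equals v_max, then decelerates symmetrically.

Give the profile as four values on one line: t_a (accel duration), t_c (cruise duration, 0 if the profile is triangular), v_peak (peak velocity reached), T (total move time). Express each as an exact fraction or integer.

v_max²/a_max = (59/2)²/(15/2) = 3481/30
135/2 < 3481/30 so t_c = 0
v_peak = √(135/2·15/2) = √(2025/4) = 45/2
t_a = (45/2)/(15/2) = 3; t_c = 0
T = 2·3 = 6

t_a=3 t_c=0 v_peak=45/2 T=6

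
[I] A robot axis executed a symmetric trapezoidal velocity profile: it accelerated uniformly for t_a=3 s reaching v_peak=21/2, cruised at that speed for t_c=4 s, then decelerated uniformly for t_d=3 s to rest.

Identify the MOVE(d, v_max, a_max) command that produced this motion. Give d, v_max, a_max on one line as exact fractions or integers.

a_max = (21/2)/3 = 7/2
d_a = ½·21/2·3 = 63/4; d_c = 21/2·4 = 42
d = 2·63/4 + 42 = 147/2
t_c = 4 > 0 → v_max = v_peak = 21/2

d=147/2 v_max=21/2 a_max=7/2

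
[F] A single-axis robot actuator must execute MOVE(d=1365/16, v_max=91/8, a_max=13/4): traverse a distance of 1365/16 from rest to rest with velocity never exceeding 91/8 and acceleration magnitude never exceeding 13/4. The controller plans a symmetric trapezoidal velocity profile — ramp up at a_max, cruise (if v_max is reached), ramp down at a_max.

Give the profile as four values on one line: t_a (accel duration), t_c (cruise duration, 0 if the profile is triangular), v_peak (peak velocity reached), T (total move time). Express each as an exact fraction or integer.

v_max²/a_max = (91/8)²/(13/4) = 637/16
1365/16 ≥ 637/16 ⇒ cruise phase
t_a = (91/8)/(13/4) = 7/2; v_peak = 91/8
d_cruise = 1365/16 − 637/16 = 91/2; t_c = (91/2)/(91/8) = 4
T = 2·7/2 + 4 = 11

t_a=7/2 t_c=4 v_peak=91/8 T=11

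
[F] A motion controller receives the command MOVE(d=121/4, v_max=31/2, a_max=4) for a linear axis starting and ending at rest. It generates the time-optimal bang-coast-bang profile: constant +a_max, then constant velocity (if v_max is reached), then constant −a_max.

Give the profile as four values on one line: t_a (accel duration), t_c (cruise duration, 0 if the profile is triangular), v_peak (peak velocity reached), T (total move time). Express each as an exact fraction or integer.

(v_max)²/a_max = (31/2)²/4 = 961/16
121/4 < 961/16 → triangular
v_peak = √(121/4·4) = √121 = 11
t_a = 11/4; t_c = 0
T = 2·11/4 = 11/2

t_a=11/4 t_c=0 v_peak=11 T=11/2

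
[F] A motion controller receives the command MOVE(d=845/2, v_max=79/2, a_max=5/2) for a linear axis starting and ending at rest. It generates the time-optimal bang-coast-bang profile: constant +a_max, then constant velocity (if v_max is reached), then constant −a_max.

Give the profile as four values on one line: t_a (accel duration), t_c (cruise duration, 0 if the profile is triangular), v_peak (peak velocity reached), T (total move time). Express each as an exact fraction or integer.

v_max²/a_max = (79/2)²/(5/2) = 6241/10
845/2 < 6241/10 ⇒ no cruise
v_peak = √(845/2·5/2) = √(4225/4) = 65/2
t_a = (65/2)/(5/2) = 13; t_c = 0
T = 2·13 = 26

t_a=13 t_c=0 v_peak=65/2 T=26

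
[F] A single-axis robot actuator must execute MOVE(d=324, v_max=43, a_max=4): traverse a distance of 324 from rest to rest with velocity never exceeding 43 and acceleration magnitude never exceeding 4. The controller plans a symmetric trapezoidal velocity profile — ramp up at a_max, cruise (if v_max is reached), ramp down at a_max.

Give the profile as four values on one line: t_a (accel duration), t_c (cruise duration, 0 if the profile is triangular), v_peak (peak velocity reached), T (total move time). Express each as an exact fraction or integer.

t_a=9 t_c=0 v_peak=36 T=18

v_max²/a_max = 43²/4 = 1849/4
324 < 1849/4 ⇒ no cruise
v_peak = √(324·4) = √1296 = 36
t_a = 36/4 = 9; t_c = 0
T = 2·9 = 18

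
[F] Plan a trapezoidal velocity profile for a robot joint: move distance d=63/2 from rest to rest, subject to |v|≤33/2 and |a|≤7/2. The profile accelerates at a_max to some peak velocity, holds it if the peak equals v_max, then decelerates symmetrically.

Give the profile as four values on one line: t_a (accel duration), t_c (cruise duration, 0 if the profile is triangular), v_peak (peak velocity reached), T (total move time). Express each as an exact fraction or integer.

t_a=3 t_c=0 v_peak=21/2 T=6

(v_max)²/a_max = (33/2)²/(7/2) = 1089/14
63/2 < 1089/14 so t_c = 0
v_peak = √(63/2·7/2) = √(441/4) = 21/2
t_a = (21/2)/(7/2) = 3; t_c = 0
T = 2·3 = 6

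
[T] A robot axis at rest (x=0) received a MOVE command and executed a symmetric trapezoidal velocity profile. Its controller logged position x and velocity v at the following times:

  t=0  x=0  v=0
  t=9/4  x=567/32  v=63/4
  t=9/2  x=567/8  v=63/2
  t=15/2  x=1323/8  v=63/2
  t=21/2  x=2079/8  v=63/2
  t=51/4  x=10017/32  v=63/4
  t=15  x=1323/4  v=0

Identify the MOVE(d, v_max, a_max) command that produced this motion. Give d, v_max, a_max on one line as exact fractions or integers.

d=1323/4 v_max=63/2 a_max=7

final state: t=15, x=1323/4, v=0 → d = 1323/4
a_max = (63/4−0)/(9/4−0) = 7
max v = 63/2 over t∈[9/2,21/2] → v_max = 63/2
check: 63/2·(9/2+6) = 1323/4 ✓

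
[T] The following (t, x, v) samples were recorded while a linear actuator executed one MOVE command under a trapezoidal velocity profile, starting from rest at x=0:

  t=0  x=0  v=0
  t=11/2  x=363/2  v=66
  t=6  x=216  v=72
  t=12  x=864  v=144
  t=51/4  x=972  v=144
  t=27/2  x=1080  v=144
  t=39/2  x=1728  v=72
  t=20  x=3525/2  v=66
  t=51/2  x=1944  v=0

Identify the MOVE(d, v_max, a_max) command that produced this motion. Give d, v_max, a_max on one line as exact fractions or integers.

d=1944 v_max=144 a_max=12

final state: t=51/2, x=1944, v=0 → d = 1944
a_max = (66−0)/(11/2−0) = 12
max v = 144 over t∈[12,27/2] → v_max = 144
check: 144·(12+3/2) = 1944 ✓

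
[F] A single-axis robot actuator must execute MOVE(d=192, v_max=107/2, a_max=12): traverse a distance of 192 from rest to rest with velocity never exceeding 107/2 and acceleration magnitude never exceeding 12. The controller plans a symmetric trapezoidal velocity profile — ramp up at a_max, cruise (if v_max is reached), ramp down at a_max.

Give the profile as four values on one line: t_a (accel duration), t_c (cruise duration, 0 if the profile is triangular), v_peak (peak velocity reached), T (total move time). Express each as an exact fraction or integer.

(v_max)²/a_max = (107/2)²/12 = 11449/48
192 < 11449/48 ⇒ no cruise
v_peak = √(192·12) = √2304 = 48
t_a = 48/12 = 4; t_c = 0
T = 2·4 = 8

t_a=4 t_c=0 v_peak=48 T=8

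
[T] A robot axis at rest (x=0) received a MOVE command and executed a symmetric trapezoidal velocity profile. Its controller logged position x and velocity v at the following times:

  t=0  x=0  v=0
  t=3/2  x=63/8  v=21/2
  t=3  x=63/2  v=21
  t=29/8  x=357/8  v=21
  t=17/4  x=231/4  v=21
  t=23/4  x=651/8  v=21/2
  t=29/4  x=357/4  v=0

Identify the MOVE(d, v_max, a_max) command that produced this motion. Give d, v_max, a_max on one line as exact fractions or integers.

final state: t=29/4, x=357/4, v=0 → d = 357/4
a_max = (21/2−0)/(3/2−0) = 7
max v = 21 over t∈[3,17/4] → v_max = 21
check: 21·(3+5/4) = 357/4 ✓

d=357/4 v_max=21 a_max=7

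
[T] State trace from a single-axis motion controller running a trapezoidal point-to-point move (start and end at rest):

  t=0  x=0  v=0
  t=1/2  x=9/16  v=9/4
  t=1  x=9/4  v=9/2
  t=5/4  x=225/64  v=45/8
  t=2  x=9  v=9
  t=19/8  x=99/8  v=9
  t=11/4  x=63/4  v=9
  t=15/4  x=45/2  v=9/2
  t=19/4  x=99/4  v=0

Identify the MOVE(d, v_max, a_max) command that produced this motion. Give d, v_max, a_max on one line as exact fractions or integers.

final state: t=19/4, x=99/4, v=0 → d = 99/4
a_max = (9/4−0)/(1/2−0) = 9/2
max v = 9 over t∈[2,11/4] → v_max = 9
check: 9·(2+3/4) = 99/4 ✓

d=99/4 v_max=9 a_max=9/2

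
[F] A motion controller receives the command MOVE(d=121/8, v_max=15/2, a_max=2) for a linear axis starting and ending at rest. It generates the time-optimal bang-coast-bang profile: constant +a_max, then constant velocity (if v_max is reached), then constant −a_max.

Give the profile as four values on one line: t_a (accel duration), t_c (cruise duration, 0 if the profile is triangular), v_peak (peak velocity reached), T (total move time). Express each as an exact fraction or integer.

(v_max)²/a_max = (15/2)²/2 = 225/8
121/8 < 225/8 ⇒ no cruise
v_peak = √(121/8·2) = √(121/4) = 11/2
t_a = (11/2)/2 = 11/4; t_c = 0
T = 2·11/4 = 11/2

t_a=11/4 t_c=0 v_peak=11/2 T=11/2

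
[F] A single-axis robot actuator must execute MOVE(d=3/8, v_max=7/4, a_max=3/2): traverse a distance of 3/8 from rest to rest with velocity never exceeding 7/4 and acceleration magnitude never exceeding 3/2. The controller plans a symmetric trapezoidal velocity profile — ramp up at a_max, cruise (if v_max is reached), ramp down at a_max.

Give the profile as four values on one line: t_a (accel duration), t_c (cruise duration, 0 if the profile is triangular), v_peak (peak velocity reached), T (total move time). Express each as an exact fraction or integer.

t_a=1/2 t_c=0 v_peak=3/4 T=1

v_max²/a_max = (7/4)²/(3/2) = 49/24
3/8 < 49/24 ⇒ no cruise
v_peak = √(3/8·3/2) = √(9/16) = 3/4
t_a = (3/4)/(3/2) = 1/2; t_c = 0
T = 2·1/2 = 1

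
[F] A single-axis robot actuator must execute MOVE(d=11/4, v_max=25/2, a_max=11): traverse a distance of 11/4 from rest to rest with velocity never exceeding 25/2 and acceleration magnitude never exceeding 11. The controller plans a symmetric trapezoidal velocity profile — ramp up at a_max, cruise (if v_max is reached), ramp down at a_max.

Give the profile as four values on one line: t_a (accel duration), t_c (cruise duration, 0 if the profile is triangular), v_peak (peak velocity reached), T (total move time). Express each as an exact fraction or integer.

t_a=1/2 t_c=0 v_peak=11/2 T=1

v_max²/a_max = (25/2)²/11 = 625/44
11/4 < 625/44 ⇒ no cruise
v_peak = √(11/4·11) = √(121/4) = 11/2
t_a = (11/2)/11 = 1/2; t_c = 0
T = 2·1/2 = 1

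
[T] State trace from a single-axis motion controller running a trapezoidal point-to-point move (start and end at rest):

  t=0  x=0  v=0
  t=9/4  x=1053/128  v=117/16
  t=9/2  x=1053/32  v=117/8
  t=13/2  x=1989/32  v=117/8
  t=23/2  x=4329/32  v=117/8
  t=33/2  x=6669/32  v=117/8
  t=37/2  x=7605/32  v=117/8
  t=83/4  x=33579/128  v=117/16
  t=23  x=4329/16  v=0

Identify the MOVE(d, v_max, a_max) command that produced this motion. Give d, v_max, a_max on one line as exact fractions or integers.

final state: t=23, x=4329/16, v=0 → d = 4329/16
a_max = (117/16−0)/(9/4−0) = 13/4
max v = 117/8 over t∈[9/2,37/2] → v_max = 117/8
check: 117/8·(9/2+14) = 4329/16 ✓

d=4329/16 v_max=117/8 a_max=13/4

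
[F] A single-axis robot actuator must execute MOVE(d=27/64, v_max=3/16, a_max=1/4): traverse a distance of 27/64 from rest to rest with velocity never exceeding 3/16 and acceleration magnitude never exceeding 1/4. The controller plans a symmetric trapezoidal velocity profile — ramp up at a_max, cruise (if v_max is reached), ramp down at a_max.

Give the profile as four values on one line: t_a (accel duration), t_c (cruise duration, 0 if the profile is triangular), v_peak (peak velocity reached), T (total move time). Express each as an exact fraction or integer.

t_a=3/4 t_c=3/2 v_peak=3/16 T=3

v_max²/a_max = (3/16)²/(1/4) = 9/64
27/64 ≥ 9/64 → trapezoidal
t_a = (3/16)/(1/4) = 3/4; v_peak = 3/16
d_cruise = 27/64 − 9/64 = 9/32; t_c = (9/32)/(3/16) = 3/2
T = 2·3/4 + 3/2 = 3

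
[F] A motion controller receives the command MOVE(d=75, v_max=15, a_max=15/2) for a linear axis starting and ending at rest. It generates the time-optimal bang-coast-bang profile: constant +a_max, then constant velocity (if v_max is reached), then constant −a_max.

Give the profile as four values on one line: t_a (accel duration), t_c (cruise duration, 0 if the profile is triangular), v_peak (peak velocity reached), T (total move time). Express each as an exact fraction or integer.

(v_max)²/a_max = 15²/(15/2) = 30
75 ≥ 30 so v_max reached
t_a = 15/(15/2) = 2; v_peak = 15
d_cruise = 75 − 30 = 45; t_c = 45/15 = 3
T = 2·2 + 3 = 7

t_a=2 t_c=3 v_peak=15 T=7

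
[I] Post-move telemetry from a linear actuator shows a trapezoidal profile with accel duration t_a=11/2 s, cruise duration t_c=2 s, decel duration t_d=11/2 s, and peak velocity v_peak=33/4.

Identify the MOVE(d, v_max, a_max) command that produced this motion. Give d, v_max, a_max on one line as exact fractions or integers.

d=495/8 v_max=33/4 a_max=3/2

a_max = (33/4)/(11/2) = 3/2
d_a = ½·33/4·11/2 = 363/16; d_c = 33/4·2 = 33/2
d = 2·363/16 + 33/2 = 495/8
t_c = 2 > 0 ⇒ limit active, v_max = 33/4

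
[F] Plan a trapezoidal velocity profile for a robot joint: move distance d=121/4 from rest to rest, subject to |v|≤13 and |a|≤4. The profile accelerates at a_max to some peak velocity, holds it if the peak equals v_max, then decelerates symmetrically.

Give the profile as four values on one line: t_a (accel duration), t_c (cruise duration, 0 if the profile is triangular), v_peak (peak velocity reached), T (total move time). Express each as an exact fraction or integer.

(v_max)²/a_max = 13²/4 = 169/4
121/4 < 169/4 → triangular
v_peak = √(121/4·4) = √121 = 11
t_a = 11/4; t_c = 0
T = 2·11/4 = 11/2

t_a=11/4 t_c=0 v_peak=11 T=11/2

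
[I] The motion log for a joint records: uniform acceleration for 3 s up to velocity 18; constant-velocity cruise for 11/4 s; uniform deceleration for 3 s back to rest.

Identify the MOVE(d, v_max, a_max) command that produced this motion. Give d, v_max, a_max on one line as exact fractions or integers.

d=207/2 v_max=18 a_max=6

a_max = 18/3 = 6
d_a = ½·18·3 = 27; d_c = 18·11/4 = 99/2
d = 2·27 + 99/2 = 207/2
t_c = 11/4 > 0 ⇒ limit active, v_max = 18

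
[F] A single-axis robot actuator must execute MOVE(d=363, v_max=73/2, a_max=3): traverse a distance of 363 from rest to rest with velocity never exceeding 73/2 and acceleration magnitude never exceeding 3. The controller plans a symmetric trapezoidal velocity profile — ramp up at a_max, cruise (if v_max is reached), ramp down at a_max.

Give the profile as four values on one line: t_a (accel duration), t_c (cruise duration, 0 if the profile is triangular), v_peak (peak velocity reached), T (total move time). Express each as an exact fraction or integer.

t_a=11 t_c=0 v_peak=33 T=22

v_max²/a_max = (73/2)²/3 = 5329/12
363 < 5329/12 ⇒ no cruise
v_peak = √(363·3) = √1089 = 33
t_a = 33/3 = 11; t_c = 0
T = 2·11 = 22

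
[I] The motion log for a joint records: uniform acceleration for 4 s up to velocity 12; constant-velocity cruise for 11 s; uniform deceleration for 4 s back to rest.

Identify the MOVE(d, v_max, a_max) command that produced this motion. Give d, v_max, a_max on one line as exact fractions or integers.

a_max = 12/4 = 3
d_a = ½·12·4 = 24; d_c = 12·11 = 132
d = 2·24 + 132 = 180
t_c = 11 > 0 ⇒ limit active, v_max = 12

d=180 v_max=12 a_max=3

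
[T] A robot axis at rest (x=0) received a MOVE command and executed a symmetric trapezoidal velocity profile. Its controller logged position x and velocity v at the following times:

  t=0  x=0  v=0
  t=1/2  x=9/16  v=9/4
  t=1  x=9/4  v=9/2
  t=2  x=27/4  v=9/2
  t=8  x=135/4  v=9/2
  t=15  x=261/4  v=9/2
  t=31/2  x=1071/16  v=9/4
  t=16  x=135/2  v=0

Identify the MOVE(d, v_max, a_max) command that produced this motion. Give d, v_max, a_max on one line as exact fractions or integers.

d=135/2 v_max=9/2 a_max=9/2

final state: t=16, x=135/2, v=0 → d = 135/2
a_max = (9/4−0)/(1/2−0) = 9/2
max v = 9/2 over t∈[1,15] → v_max = 9/2
check: 9/2·(1+14) = 135/2 ✓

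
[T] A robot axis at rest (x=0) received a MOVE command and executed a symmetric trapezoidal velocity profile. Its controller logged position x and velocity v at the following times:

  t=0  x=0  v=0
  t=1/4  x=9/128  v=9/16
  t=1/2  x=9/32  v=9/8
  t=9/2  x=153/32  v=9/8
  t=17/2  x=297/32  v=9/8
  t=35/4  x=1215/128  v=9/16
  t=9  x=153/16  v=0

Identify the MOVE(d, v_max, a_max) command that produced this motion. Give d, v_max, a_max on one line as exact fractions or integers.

final state: t=9, x=153/16, v=0 → d = 153/16
a_max = (9/16−0)/(1/4−0) = 9/4
max v = 9/8 over t∈[1/2,17/2] → v_max = 9/8
check: 9/8·(1/2+8) = 153/16 ✓

d=153/16 v_max=9/8 a_max=9/4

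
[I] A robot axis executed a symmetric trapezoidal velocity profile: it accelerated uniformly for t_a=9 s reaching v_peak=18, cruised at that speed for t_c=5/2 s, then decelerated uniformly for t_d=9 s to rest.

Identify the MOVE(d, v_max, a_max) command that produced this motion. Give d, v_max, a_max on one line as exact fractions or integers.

a_max = 18/9 = 2
d_a = ½·18·9 = 81; d_c = 18·5/2 = 45
d = 2·81 + 45 = 207
t_c = 5/2 > 0 so v_max = 18

d=207 v_max=18 a_max=2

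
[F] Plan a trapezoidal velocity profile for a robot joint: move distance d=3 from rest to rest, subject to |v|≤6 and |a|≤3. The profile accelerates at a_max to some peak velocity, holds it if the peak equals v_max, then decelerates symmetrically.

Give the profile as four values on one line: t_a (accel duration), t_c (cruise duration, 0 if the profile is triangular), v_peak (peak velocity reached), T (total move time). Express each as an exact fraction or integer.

vₘ²/aₘ = 6²/3 = 12
3 < 12 → triangular
v_peak = √(3·3) = √9 = 3
t_a = 3/3 = 1; t_c = 0
T = 2·1 = 2

t_a=1 t_c=0 v_peak=3 T=2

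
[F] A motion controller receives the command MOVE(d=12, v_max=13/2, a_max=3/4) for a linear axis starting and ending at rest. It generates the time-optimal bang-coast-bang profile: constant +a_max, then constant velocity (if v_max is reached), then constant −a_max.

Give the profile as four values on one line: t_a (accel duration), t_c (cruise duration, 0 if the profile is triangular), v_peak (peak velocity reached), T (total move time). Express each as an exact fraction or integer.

t_a=4 t_c=0 v_peak=3 T=8

(v_max)²/a_max = (13/2)²/(3/4) = 169/3
12 < 169/3 → triangular
v_peak = √(12·3/4) = √9 = 3
t_a = 3/(3/4) = 4; t_c = 0
T = 2·4 = 8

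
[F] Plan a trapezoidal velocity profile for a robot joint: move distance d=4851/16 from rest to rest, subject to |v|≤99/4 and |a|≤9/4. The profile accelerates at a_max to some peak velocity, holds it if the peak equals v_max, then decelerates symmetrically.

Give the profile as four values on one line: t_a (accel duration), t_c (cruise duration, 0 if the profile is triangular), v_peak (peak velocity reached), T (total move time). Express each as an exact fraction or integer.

t_a=11 t_c=5/4 v_peak=99/4 T=93/4

v_max²/a_max = (99/4)²/(9/4) = 1089/4
4851/16 ≥ 1089/4 → trapezoidal
t_a = (99/4)/(9/4) = 11; v_peak = 99/4
d_cruise = 4851/16 − 1089/4 = 495/16; t_c = (495/16)/(99/4) = 5/4
T = 2·11 + 5/4 = 93/4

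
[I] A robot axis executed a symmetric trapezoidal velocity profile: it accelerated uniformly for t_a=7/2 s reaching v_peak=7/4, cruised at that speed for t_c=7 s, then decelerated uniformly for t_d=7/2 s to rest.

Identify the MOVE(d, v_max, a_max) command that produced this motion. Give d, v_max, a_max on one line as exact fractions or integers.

a_max = (7/4)/(7/2) = 1/2
d_a = ½·7/4·7/2 = 49/16; d_c = 7/4·7 = 49/4
d = 2·49/16 + 49/4 = 147/8
t_c = 7 > 0 so v_max = 7/4

d=147/8 v_max=7/4 a_max=1/2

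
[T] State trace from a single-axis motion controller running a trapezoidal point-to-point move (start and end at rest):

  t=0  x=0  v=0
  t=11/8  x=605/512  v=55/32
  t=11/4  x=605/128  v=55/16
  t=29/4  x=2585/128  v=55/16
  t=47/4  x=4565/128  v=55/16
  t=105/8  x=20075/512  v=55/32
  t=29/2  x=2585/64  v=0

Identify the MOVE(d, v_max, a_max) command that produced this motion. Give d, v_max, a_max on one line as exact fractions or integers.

d=2585/64 v_max=55/16 a_max=5/4

final state: t=29/2, x=2585/64, v=0 → d = 2585/64
a_max = (55/32−0)/(11/8−0) = 5/4
max v = 55/16 over t∈[11/4,47/4] → v_max = 55/16
check: 55/16·(11/4+9) = 2585/64 ✓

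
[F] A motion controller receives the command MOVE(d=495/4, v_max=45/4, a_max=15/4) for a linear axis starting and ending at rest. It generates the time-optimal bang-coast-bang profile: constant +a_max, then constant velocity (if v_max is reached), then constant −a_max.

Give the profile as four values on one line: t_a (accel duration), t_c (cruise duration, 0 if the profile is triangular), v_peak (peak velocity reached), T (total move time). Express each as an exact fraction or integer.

v_max²/a_max = (45/4)²/(15/4) = 135/4
495/4 ≥ 135/4 so v_max reached
t_a = (45/4)/(15/4) = 3; v_peak = 45/4
d_cruise = 495/4 − 135/4 = 90; t_c = 90/(45/4) = 8
T = 2·3 + 8 = 14

t_a=3 t_c=8 v_peak=45/4 T=14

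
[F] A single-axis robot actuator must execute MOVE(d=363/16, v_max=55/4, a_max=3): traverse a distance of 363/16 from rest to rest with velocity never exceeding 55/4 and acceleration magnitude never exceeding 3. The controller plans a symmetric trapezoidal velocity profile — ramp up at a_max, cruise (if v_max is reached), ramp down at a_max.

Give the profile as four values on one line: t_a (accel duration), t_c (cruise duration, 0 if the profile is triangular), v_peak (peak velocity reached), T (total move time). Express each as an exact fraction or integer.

(v_max)²/a_max = (55/4)²/3 = 3025/48
363/16 < 3025/48 so t_c = 0
v_peak = √(363/16·3) = √(1089/16) = 33/4
t_a = (33/4)/3 = 11/4; t_c = 0
T = 2·11/4 = 11/2

t_a=11/4 t_c=0 v_peak=33/4 T=11/2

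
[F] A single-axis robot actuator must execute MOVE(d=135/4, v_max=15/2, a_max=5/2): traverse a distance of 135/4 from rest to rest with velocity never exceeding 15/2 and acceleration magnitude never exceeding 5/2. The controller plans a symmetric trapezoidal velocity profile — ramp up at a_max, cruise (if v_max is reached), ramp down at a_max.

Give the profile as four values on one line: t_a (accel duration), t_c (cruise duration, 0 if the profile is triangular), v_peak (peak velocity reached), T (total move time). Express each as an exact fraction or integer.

t_a=3 t_c=3/2 v_peak=15/2 T=15/2

vₘ²/aₘ = (15/2)²/(5/2) = 45/2
135/4 ≥ 45/2 → trapezoidal
t_a = (15/2)/(5/2) = 3; v_peak = 15/2
d_cruise = 135/4 − 45/2 = 45/4; t_c = (45/4)/(15/2) = 3/2
T = 2·3 + 3/2 = 15/2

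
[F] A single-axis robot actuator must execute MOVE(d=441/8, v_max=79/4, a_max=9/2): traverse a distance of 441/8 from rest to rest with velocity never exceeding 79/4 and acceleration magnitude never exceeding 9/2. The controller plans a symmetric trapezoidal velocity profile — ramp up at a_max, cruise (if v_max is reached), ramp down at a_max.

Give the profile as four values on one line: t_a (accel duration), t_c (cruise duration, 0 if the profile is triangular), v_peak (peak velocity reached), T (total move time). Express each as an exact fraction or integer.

t_a=7/2 t_c=0 v_peak=63/4 T=7

v_max²/a_max = (79/4)²/(9/2) = 6241/72
441/8 < 6241/72 so t_c = 0
v_peak = √(441/8·9/2) = √(3969/16) = 63/4
t_a = (63/4)/(9/2) = 7/2; t_c = 0
T = 2·7/2 = 7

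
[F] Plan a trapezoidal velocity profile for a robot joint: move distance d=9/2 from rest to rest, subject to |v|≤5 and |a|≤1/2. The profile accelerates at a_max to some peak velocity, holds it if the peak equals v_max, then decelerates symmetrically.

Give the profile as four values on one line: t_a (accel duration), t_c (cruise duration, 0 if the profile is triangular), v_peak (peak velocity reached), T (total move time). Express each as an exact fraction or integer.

t_a=3 t_c=0 v_peak=3/2 T=6

vₘ²/aₘ = 5²/(1/2) = 50
9/2 < 50 so t_c = 0
v_peak = √(9/2·1/2) = √(9/4) = 3/2
t_a = (3/2)/(1/2) = 3; t_c = 0
T = 2·3 = 6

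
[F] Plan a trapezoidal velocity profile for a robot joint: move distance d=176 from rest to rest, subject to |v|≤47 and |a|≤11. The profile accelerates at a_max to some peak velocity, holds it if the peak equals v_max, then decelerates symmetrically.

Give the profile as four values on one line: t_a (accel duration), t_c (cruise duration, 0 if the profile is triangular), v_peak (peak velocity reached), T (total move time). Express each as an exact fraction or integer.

t_a=4 t_c=0 v_peak=44 T=8

v_max²/a_max = 47²/11 = 2209/11
176 < 2209/11 ⇒ no cruise
v_peak = √(176·11) = √1936 = 44
t_a = 44/11 = 4; t_c = 0
T = 2·4 = 8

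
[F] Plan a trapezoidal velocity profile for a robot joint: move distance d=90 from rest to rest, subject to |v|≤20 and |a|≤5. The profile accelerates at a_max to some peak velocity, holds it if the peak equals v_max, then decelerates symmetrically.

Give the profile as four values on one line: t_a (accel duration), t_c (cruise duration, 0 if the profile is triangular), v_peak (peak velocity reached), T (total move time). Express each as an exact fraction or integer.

t_a=4 t_c=1/2 v_peak=20 T=17/2

vₘ²/aₘ = 20²/5 = 80
90 ≥ 80 so v_max reached
t_a = 20/5 = 4; v_peak = 20
d_cruise = 90 − 80 = 10; t_c = 10/20 = 1/2
T = 2·4 + 1/2 = 17/2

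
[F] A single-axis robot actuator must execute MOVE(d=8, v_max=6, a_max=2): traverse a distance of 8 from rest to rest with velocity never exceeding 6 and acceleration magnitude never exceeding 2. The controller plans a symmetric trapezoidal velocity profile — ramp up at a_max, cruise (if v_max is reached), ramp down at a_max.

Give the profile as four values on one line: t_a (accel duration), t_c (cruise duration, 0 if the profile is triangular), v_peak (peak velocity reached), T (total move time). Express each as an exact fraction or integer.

t_a=2 t_c=0 v_peak=4 T=4

vₘ²/aₘ = 6²/2 = 18
8 < 18 → triangular
v_peak = √(8·2) = √16 = 4
t_a = 4/2 = 2; t_c = 0
T = 2·2 = 4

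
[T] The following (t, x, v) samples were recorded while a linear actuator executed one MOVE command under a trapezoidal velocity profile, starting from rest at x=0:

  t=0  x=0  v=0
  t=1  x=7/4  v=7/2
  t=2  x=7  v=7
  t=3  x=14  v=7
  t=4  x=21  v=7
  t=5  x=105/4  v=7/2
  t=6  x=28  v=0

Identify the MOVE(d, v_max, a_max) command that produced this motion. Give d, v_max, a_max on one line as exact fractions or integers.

final state: t=6, x=28, v=0 → d = 28
a_max = (7/2−0)/(1−0) = 7/2
max v = 7 over t∈[2,4] → v_max = 7
check: 7·(2+2) = 28 ✓

d=28 v_max=7 a_max=7/2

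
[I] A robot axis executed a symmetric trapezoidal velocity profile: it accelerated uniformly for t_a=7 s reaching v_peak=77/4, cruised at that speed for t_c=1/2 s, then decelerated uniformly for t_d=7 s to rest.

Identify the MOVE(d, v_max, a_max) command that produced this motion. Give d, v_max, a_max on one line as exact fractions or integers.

d=1155/8 v_max=77/4 a_max=11/4

a_max = (77/4)/7 = 11/4
d_a = ½·77/4·7 = 539/8; d_c = 77/4·1/2 = 77/8
d = 2·539/8 + 77/8 = 1155/8
t_c = 1/2 > 0 ⇒ limit active, v_max = 77/4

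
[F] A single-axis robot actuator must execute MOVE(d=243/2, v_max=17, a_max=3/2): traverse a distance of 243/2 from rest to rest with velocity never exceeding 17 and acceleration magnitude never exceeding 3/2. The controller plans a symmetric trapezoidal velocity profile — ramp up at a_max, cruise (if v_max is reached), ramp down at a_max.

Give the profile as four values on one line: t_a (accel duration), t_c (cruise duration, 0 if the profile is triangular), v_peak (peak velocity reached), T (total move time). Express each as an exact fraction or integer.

t_a=9 t_c=0 v_peak=27/2 T=18

(v_max)²/a_max = 17²/(3/2) = 578/3
243/2 < 578/3 → triangular
v_peak = √(243/2·3/2) = √(729/4) = 27/2
t_a = (27/2)/(3/2) = 9; t_c = 0
T = 2·9 = 18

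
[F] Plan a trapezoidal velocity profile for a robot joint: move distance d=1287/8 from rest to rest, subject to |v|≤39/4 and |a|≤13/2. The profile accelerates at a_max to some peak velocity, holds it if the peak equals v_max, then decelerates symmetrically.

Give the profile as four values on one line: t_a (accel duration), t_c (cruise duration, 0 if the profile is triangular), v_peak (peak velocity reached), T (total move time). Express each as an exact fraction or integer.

vₘ²/aₘ = (39/4)²/(13/2) = 117/8
1287/8 ≥ 117/8 ⇒ cruise phase
t_a = (39/4)/(13/2) = 3/2; v_peak = 39/4
d_cruise = 1287/8 − 117/8 = 585/4; t_c = (585/4)/(39/4) = 15
T = 2·3/2 + 15 = 18

t_a=3/2 t_c=15 v_peak=39/4 T=18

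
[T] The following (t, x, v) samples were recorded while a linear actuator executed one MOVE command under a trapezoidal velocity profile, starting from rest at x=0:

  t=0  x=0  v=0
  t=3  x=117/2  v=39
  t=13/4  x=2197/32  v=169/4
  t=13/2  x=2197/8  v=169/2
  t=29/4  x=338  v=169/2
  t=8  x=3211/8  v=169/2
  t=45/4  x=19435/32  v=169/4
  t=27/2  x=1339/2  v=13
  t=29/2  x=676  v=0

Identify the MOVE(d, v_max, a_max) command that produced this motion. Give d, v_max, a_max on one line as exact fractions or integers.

final state: t=29/2, x=676, v=0 → d = 676
a_max = (39−0)/(3−0) = 13
max v = 169/2 over t∈[13/2,8] → v_max = 169/2
check: 169/2·(13/2+3/2) = 676 ✓

d=676 v_max=169/2 a_max=13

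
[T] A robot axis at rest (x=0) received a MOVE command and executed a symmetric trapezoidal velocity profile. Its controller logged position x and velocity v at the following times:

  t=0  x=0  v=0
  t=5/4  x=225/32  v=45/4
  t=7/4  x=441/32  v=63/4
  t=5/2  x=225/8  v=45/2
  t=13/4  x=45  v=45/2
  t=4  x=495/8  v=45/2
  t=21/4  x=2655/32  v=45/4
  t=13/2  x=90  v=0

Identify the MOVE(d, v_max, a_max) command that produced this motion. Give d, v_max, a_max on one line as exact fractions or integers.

final state: t=13/2, x=90, v=0 → d = 90
a_max = (45/4−0)/(5/4−0) = 9
max v = 45/2 over t∈[5/2,4] → v_max = 45/2
check: 45/2·(5/2+3/2) = 90 ✓

d=90 v_max=45/2 a_max=9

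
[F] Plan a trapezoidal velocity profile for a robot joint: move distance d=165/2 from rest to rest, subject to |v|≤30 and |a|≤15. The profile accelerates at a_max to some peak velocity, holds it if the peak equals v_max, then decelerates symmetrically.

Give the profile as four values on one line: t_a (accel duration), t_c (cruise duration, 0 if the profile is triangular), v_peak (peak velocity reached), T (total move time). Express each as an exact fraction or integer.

t_a=2 t_c=3/4 v_peak=30 T=19/4

(v_max)²/a_max = 30²/15 = 60
165/2 ≥ 60 so v_max reached
t_a = 30/15 = 2; v_peak = 30
d_cruise = 165/2 − 60 = 45/2; t_c = (45/2)/30 = 3/4
T = 2·2 + 3/4 = 19/4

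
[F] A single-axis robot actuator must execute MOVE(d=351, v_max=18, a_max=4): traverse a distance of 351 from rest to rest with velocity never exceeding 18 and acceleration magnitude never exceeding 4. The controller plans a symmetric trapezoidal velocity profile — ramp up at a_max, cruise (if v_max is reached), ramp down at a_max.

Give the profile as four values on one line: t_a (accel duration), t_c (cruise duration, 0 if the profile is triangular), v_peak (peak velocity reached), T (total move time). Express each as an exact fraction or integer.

v_max²/a_max = 18²/4 = 81
351 ≥ 81 ⇒ cruise phase
t_a = 18/4 = 9/2; v_peak = 18
d_cruise = 351 − 81 = 270; t_c = 270/18 = 15
T = 2·9/2 + 15 = 24

t_a=9/2 t_c=15 v_peak=18 T=24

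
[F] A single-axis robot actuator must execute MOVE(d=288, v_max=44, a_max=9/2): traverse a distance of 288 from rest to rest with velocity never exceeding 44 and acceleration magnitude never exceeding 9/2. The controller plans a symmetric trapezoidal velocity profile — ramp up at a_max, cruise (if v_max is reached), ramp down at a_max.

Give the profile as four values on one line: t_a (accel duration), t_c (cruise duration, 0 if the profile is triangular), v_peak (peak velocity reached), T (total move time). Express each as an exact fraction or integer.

t_a=8 t_c=0 v_peak=36 T=16

vₘ²/aₘ = 44²/(9/2) = 3872/9
288 < 3872/9 so t_c = 0
v_peak = √(288·9/2) = √1296 = 36
t_a = 36/(9/2) = 8; t_c = 0
T = 2·8 = 16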